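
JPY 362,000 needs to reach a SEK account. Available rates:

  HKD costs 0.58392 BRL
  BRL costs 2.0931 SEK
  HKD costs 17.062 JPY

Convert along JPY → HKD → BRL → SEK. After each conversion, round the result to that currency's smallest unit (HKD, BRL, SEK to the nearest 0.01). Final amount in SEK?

SEK 25,931.16

JPY 362,000 ÷ 17.062 = HKD 21,216.74
HKD 21,216.74 × 0.58392 = BRL 12,388.88
BRL 12,388.88 × 2.0931 = SEK 25,931.16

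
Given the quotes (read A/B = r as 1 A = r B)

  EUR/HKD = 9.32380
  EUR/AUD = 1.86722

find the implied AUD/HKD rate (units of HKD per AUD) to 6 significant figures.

1 AUD ÷ 1.86722 = 0.535556 EUR
0.535556 EUR × 9.32380 = 4.99341 HKD

AUD/HKD = 4.99341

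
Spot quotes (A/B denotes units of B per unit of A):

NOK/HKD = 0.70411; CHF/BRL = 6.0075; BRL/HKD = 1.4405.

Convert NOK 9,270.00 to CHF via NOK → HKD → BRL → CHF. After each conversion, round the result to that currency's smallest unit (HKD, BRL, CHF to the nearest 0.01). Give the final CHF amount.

CHF 754.25

NOK 9,270.00 × 0.70411 = HKD 6,527.10
HKD 6,527.10 ÷ 1.4405 = BRL 4,531.14
BRL 4,531.14 ÷ 6.0075 = CHF 754.25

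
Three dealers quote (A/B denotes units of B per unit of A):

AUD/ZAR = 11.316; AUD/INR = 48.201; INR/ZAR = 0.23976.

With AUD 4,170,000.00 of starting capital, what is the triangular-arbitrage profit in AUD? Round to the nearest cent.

Profitable loop is AUD → INR → ZAR → AUD:
AUD 4,170,000.00 × 48.201 = INR 200,998,170.00
INR 200,998,170.00 × 0.23976 = ZAR 48,191,321.24
ZAR 48,191,321.24 ÷ 11.316 = AUD 4,258,688.69
Profit = AUD 4,258,688.69 − AUD 4,170,000.00

Profit: AUD 88,688.69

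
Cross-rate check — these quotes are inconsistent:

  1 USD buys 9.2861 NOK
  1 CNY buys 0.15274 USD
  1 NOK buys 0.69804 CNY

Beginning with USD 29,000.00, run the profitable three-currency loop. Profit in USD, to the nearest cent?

Profit: USD 290.82

Profitable loop is USD → CNY → NOK → USD:
USD 29,000.00 ÷ 0.15274 = CNY 189,865.13
CNY 189,865.13 ÷ 0.69804 = NOK 271,997.49
NOK 271,997.49 ÷ 9.2861 = USD 29,290.82
Profit = USD 29,290.82 − USD 29,000.00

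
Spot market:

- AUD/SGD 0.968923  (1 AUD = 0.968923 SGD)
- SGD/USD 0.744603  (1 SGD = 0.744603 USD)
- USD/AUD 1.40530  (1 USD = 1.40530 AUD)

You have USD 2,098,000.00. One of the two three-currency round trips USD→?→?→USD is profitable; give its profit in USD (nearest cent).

Profit: USD 29,103.28

Profitable loop is USD → AUD → SGD → USD:
USD 2,098,000.00 × 1.40530 = AUD 2,948,319.40
AUD 2,948,319.40 × 0.968923 = SGD 2,856,694.48
SGD 2,856,694.48 × 0.744603 = USD 2,127,103.28
Profit = USD 2,127,103.28 − USD 2,098,000.00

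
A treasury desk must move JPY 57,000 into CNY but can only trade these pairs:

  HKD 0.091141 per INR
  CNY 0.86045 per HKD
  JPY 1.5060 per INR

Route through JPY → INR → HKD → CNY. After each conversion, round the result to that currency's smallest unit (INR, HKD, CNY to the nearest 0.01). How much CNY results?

JPY 57,000 ÷ 1.5060 = INR 37,848.61
INR 37,848.61 × 0.091141 = HKD 3,449.56
HKD 3,449.56 × 0.86045 = CNY 2,968.17

CNY 2,968.17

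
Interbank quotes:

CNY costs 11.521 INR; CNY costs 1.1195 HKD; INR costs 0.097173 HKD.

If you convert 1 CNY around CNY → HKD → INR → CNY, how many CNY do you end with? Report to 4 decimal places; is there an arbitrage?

Around CNY → HKD → INR → CNY: 1 × 1.1195 ÷ 0.097173 ÷ 11.521 = 0.999973
Product ≈ 1 (deviation 0.003%, within rounding noise).

1.0000 (no arbitrage)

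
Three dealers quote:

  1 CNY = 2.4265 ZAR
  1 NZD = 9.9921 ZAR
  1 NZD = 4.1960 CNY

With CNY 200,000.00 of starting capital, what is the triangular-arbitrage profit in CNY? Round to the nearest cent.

Profitable loop is CNY → ZAR → NZD → CNY:
CNY 200,000.00 × 2.4265 = ZAR 485,300.00
ZAR 485,300.00 ÷ 9.9921 = NZD 48,568.37
NZD 48,568.37 × 4.1960 = CNY 203,792.88
Profit = CNY 203,792.88 − CNY 200,000.00

Profit: CNY 3,792.88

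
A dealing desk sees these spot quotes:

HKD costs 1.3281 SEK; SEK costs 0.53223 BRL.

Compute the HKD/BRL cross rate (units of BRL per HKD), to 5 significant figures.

1 HKD × 1.3281 = 1.3281 SEK
1.3281 SEK × 0.53223 = 0.706855 BRL

HKD/BRL = 0.70685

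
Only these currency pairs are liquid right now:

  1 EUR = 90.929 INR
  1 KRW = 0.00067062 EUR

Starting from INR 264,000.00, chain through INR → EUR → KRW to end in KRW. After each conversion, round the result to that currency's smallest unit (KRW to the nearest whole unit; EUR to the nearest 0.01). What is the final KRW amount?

INR 264,000.00 ÷ 90.929 = EUR 2,903.36
EUR 2,903.36 ÷ 0.00067062 = KRW 4,329,367

KRW 4,329,367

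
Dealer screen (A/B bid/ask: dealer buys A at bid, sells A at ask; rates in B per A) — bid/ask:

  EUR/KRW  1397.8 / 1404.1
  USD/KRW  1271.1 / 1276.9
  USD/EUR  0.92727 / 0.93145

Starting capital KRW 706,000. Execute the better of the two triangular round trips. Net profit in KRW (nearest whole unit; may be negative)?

Net profit: KRW 10,637

Best loop KRW → USD → EUR → KRW:
KRW 706,000 ÷ 1276.9 (buy USD at ask) = USD 552.90
USD 552.90 × 0.92727 (sell USD at bid) = EUR 512.69
EUR 512.69 × 1397.8 (sell EUR at bid) = KRW 716,637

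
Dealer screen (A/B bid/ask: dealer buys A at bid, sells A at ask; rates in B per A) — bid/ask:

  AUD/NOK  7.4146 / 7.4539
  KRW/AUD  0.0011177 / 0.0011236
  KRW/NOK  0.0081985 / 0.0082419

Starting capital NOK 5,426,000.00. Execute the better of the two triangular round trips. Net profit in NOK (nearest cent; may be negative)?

Best loop NOK → KRW → AUD → NOK:
NOK 5,426,000.00 ÷ 0.0082419 (buy KRW at ask) = KRW 658,343,343
KRW 658,343,343 × 0.0011177 (sell KRW at bid) = AUD 735,830.35
AUD 735,830.35 × 7.4146 (sell AUD at bid) = NOK 5,455,887.75

Net profit: NOK 29,887.75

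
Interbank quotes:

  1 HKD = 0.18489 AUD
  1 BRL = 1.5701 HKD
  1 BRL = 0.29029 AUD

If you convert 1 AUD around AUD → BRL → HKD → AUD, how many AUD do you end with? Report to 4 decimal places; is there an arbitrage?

1.0000 (no arbitrage)

Around AUD → BRL → HKD → AUD: 1 ÷ 0.29029 × 1.5701 × 0.18489 = 1.000020
Product ≈ 1 (deviation 0.002%, within rounding noise).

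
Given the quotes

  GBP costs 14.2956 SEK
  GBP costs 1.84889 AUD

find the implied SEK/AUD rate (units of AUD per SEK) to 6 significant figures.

1 SEK ÷ 14.2956 = 0.0699516 GBP
0.0699516 GBP × 1.84889 = 0.129333 AUD

SEK/AUD = 0.129333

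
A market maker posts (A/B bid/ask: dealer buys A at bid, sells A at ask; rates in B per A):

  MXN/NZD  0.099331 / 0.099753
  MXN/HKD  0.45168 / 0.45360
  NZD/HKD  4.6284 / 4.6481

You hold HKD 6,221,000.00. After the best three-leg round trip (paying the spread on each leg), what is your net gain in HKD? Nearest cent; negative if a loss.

Best loop HKD → MXN → NZD → HKD:
HKD 6,221,000.00 ÷ 0.45360 (buy MXN at ask) = MXN 13,714,726.63
MXN 13,714,726.63 × 0.099331 (sell MXN at bid) = NZD 1,362,297.51
NZD 1,362,297.51 × 4.6284 (sell NZD at bid) = HKD 6,305,257.80

Net profit: HKD 84,257.80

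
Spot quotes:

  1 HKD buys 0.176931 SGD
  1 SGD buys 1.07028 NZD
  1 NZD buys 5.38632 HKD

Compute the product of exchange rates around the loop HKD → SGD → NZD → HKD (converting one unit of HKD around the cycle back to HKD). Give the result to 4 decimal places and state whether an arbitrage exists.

1.0200 (arbitrage exists)

Around HKD → SGD → NZD → HKD: 1 × 0.176931 × 1.07028 × 5.38632 = 1.019984
Product > 1; profitable direction is HKD → SGD → NZD → HKD.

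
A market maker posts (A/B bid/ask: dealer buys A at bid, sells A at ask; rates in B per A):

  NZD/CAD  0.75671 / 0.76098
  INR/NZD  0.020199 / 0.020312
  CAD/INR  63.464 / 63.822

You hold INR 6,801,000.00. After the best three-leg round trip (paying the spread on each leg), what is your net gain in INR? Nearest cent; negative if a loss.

Net profit: INR 93,081.84

Best loop INR → CAD → NZD → INR:
INR 6,801,000.00 ÷ 63.822 (buy CAD at ask) = CAD 106,562.00
CAD 106,562.00 ÷ 0.76098 (buy NZD at ask) = NZD 140,032.59
NZD 140,032.59 ÷ 0.020312 (buy INR at ask) = INR 6,894,081.84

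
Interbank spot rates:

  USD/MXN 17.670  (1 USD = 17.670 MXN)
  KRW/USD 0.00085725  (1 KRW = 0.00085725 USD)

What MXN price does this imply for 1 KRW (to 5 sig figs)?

1 KRW × 0.00085725 = 0.00085725 USD
0.00085725 USD × 17.670 = 0.0151476 MXN

KRW/MXN = 0.015148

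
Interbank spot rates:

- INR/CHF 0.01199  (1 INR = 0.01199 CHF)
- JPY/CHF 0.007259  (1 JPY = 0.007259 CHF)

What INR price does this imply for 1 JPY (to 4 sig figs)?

1 JPY × 0.007259 = 0.007259 CHF
0.007259 CHF ÷ 0.01199 = 0.605421 INR

JPY/INR = 0.6054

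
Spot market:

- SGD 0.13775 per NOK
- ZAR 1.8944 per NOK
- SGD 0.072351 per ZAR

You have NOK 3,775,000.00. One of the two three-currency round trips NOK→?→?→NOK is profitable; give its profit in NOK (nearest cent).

Profitable loop is NOK → SGD → ZAR → NOK:
NOK 3,775,000.00 × 0.13775 = SGD 520,006.25
SGD 520,006.25 ÷ 0.072351 = ZAR 7,187,271.08
ZAR 7,187,271.08 ÷ 1.8944 = NOK 3,793,956.44
Profit = NOK 3,793,956.44 − NOK 3,775,000.00

Profit: NOK 18,956.44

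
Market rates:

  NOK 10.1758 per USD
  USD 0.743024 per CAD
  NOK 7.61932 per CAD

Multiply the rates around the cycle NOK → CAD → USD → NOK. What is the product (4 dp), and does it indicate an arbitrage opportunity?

0.9923 (arbitrage exists)

Around NOK → CAD → USD → NOK: 1 ÷ 7.61932 × 0.743024 × 10.1758 = 0.992328
Product < 1; profitable direction is NOK → USD → CAD → NOK.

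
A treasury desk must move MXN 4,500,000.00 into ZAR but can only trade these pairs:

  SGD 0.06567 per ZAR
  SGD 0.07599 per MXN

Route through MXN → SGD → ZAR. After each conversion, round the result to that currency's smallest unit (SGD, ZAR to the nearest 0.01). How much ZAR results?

ZAR 5,207,172.22

MXN 4,500,000.00 × 0.07599 = SGD 341,955.00
SGD 341,955.00 ÷ 0.06567 = ZAR 5,207,172.22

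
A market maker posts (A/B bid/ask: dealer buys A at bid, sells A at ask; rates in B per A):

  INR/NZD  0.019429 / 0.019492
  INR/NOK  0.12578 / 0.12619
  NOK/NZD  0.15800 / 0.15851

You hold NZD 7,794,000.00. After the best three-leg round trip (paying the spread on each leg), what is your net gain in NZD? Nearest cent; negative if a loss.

Net profit: NZD 152,441.24

Best loop NZD → INR → NOK → NZD:
NZD 7,794,000.00 ÷ 0.019492 (buy INR at ask) = INR 399,856,351.32
INR 399,856,351.32 × 0.12578 (sell INR at bid) = NOK 50,293,931.87
NOK 50,293,931.87 × 0.15800 (sell NOK at bid) = NZD 7,946,441.24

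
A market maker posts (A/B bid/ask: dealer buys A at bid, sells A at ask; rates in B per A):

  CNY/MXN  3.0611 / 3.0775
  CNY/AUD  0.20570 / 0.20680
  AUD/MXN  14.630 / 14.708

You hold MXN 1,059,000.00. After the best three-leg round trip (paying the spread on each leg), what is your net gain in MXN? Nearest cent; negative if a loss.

Best loop MXN → AUD → CNY → MXN:
MXN 1,059,000.00 ÷ 14.708 (buy AUD at ask) = AUD 72,001.63
AUD 72,001.63 ÷ 0.20680 (buy CNY at ask) = CNY 348,170.37
CNY 348,170.37 × 3.0611 (sell CNY at bid) = MXN 1,065,784.31

Net profit: MXN 6,784.31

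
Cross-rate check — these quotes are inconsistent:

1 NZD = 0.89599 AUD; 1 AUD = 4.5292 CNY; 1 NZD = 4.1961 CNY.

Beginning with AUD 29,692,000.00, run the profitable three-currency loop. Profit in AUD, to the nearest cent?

Profit: AUD 1,009,572.51

Profitable loop is AUD → NZD → CNY → AUD:
AUD 29,692,000.00 ÷ 0.89599 = NZD 33,138,762.71
NZD 33,138,762.71 × 4.1961 = CNY 139,053,562.20
CNY 139,053,562.20 ÷ 4.5292 = AUD 30,701,572.51
Profit = AUD 30,701,572.51 − AUD 29,692,000.00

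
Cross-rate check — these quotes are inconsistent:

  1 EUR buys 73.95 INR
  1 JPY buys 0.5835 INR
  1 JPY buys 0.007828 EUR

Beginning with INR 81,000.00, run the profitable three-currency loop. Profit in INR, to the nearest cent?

Profit: INR 646.37

Profitable loop is INR → EUR → JPY → INR:
INR 81,000.00 ÷ 73.95 = EUR 1,095.33
EUR 1,095.33 ÷ 0.007828 = JPY 139,925
JPY 139,925 × 0.5835 = INR 81,646.37
Profit = INR 81,646.37 − INR 81,000.00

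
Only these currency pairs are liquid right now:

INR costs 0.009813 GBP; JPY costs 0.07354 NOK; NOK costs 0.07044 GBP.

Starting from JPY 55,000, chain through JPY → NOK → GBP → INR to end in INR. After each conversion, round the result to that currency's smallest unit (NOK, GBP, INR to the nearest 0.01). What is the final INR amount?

INR 29,033.93

JPY 55,000 × 0.07354 = NOK 4,044.70
NOK 4,044.70 × 0.07044 = GBP 284.91
GBP 284.91 ÷ 0.009813 = INR 29,033.93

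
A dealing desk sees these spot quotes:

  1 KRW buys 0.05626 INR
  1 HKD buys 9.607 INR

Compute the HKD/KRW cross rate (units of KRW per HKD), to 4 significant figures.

HKD/KRW = 170.8

1 HKD × 9.607 = 9.607 INR
9.607 INR ÷ 0.05626 = 170.761 KRW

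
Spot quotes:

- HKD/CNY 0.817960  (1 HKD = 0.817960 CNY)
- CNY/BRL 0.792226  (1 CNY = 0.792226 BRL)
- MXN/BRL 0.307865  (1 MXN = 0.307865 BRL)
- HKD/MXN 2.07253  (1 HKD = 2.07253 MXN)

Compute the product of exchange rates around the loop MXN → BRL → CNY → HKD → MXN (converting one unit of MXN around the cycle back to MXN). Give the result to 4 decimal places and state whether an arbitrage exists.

Around MXN → BRL → CNY → HKD → MXN: 1 × 0.307865 ÷ 0.792226 ÷ 0.817960 × 2.07253 = 0.984646
Product < 1; profitable direction is MXN → HKD → CNY → BRL → MXN.

0.9846 (arbitrage exists)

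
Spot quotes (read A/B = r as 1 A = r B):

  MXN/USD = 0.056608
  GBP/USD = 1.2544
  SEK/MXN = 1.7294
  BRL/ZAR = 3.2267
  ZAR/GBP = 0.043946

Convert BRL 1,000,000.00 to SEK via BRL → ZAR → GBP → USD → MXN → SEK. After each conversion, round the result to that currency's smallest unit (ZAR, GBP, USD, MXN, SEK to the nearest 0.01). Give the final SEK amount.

SEK 1,816,940.56

BRL 1,000,000.00 × 3.2267 = ZAR 3,226,700.00
ZAR 3,226,700.00 × 0.043946 = GBP 141,800.56
GBP 141,800.56 × 1.2544 = USD 177,874.62
USD 177,874.62 ÷ 0.056608 = MXN 3,142,217.00
MXN 3,142,217.00 ÷ 1.7294 = SEK 1,816,940.56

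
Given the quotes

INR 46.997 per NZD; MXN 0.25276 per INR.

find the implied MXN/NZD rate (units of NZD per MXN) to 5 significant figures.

1 MXN ÷ 0.25276 = 3.95632 INR
3.95632 INR ÷ 46.997 = 0.0841824 NZD

MXN/NZD = 0.084182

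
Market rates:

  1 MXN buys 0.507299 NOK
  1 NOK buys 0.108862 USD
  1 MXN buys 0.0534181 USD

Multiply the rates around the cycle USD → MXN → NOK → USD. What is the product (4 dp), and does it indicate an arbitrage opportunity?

Around USD → MXN → NOK → USD: 1 ÷ 0.0534181 × 0.507299 × 0.108862 = 1.033837
Product > 1; profitable direction is USD → MXN → NOK → USD.

1.0338 (arbitrage exists)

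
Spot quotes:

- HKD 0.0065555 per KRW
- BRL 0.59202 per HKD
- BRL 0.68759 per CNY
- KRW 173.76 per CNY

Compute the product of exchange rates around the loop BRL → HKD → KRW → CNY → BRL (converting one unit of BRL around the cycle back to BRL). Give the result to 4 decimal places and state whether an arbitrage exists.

1.0196 (arbitrage exists)

Around BRL → HKD → KRW → CNY → BRL: 1 ÷ 0.59202 ÷ 0.0065555 ÷ 173.76 × 0.68759 = 1.019618
Product > 1; profitable direction is BRL → HKD → KRW → CNY → BRL.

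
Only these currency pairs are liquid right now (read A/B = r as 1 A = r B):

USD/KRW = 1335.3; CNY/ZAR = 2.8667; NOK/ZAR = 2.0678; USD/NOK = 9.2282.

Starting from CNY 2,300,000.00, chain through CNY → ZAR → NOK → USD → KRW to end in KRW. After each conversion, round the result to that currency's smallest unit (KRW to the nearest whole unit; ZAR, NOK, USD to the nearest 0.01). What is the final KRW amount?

CNY 2,300,000.00 × 2.8667 = ZAR 6,593,410.00
ZAR 6,593,410.00 ÷ 2.0678 = NOK 3,188,611.08
NOK 3,188,611.08 ÷ 9.2282 = USD 345,529.04
USD 345,529.04 × 1335.3 = KRW 461,384,927

KRW 461,384,927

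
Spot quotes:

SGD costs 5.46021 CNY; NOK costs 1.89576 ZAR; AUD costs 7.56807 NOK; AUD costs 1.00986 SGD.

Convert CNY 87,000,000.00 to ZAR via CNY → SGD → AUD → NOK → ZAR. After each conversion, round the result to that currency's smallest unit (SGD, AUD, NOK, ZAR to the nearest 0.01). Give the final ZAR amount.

ZAR 226,369,145.84

CNY 87,000,000.00 ÷ 5.46021 = SGD 15,933,453.11
SGD 15,933,453.11 ÷ 1.00986 = AUD 15,777,883.18
AUD 15,777,883.18 × 7.56807 = NOK 119,408,124.36
NOK 119,408,124.36 × 1.89576 = ZAR 226,369,145.84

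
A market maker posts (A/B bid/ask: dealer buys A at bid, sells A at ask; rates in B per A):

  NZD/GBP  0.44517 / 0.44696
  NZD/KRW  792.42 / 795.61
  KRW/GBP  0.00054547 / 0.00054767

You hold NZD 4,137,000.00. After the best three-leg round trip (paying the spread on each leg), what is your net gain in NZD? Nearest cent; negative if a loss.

Net profit: NZD 89,610.48

Best loop NZD → GBP → KRW → NZD:
NZD 4,137,000.00 × 0.44517 (sell NZD at bid) = GBP 1,841,668.29
GBP 1,841,668.29 ÷ 0.00054767 (buy KRW at ask) = KRW 3,362,733,562
KRW 3,362,733,562 ÷ 795.61 (buy NZD at ask) = NZD 4,226,610.48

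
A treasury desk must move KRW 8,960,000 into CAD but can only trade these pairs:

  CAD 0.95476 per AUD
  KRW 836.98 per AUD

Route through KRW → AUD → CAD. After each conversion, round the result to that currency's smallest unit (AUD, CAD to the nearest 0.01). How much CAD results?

KRW 8,960,000 ÷ 836.98 = AUD 10,705.15
AUD 10,705.15 × 0.95476 = CAD 10,220.85

CAD 10,220.85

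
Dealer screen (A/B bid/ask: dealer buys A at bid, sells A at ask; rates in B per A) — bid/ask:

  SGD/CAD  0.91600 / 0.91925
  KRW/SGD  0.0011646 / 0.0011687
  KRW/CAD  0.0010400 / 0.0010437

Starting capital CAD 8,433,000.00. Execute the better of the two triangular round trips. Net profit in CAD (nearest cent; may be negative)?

Best loop CAD → KRW → SGD → CAD:
CAD 8,433,000.00 ÷ 0.0010437 (buy KRW at ask) = KRW 8,079,908,020
KRW 8,079,908,020 × 0.0011646 (sell KRW at bid) = SGD 9,409,860.88
SGD 9,409,860.88 × 0.91600 (sell SGD at bid) = CAD 8,619,432.57

Net profit: CAD 186,432.57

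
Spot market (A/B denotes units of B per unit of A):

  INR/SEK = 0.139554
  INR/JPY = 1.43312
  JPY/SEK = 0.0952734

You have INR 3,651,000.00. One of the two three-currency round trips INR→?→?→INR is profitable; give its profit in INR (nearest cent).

Profit: INR 80,641.39

Profitable loop is INR → SEK → JPY → INR:
INR 3,651,000.00 × 0.139554 = SEK 509,511.65
SEK 509,511.65 ÷ 0.0952734 = JPY 5,347,890
JPY 5,347,890 ÷ 1.43312 = INR 3,731,641.39
Profit = INR 3,731,641.39 − INR 3,651,000.00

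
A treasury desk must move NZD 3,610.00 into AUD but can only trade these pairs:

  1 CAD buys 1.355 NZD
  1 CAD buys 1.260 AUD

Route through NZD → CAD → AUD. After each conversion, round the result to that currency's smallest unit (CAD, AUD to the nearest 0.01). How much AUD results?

NZD 3,610.00 ÷ 1.355 = CAD 2,664.21
CAD 2,664.21 × 1.260 = AUD 3,356.90

AUD 3,356.90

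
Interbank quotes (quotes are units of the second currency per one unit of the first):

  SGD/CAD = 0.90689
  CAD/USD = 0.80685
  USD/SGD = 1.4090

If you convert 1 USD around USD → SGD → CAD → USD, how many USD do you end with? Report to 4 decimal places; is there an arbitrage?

1.0310 (arbitrage exists)

Around USD → SGD → CAD → USD: 1 × 1.4090 × 0.90689 × 0.80685 = 1.030999
Product > 1; profitable direction is USD → SGD → CAD → USD.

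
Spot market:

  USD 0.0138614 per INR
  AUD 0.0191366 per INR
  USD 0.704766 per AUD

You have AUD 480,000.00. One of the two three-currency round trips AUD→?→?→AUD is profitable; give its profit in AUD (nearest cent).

Profit: AUD 13,331.23

Profitable loop is AUD → INR → USD → AUD:
AUD 480,000.00 ÷ 0.0191366 = INR 25,082,825.58
INR 25,082,825.58 × 0.0138614 = USD 347,683.08
USD 347,683.08 ÷ 0.704766 = AUD 493,331.23
Profit = AUD 493,331.23 − AUD 480,000.00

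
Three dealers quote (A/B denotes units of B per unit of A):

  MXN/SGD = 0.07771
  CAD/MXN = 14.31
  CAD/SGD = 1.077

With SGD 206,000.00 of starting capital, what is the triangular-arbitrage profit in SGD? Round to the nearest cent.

Profitable loop is SGD → CAD → MXN → SGD:
SGD 206,000.00 ÷ 1.077 = CAD 191,272.05
CAD 191,272.05 × 14.31 = MXN 2,737,103.06
MXN 2,737,103.06 × 0.07771 = SGD 212,700.28
Profit = SGD 212,700.28 − SGD 206,000.00

Profit: SGD 6,700.28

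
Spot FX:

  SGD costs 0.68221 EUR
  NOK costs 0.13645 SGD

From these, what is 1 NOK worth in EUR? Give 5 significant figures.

1 NOK × 0.13645 = 0.13645 SGD
0.13645 SGD × 0.68221 = 0.0930876 EUR

NOK/EUR = 0.093088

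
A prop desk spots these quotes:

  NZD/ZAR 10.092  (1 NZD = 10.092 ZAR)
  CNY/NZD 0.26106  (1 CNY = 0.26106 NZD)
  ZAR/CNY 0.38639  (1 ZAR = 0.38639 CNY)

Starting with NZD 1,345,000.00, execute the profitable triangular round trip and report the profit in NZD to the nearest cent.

Profitable loop is NZD → ZAR → CNY → NZD:
NZD 1,345,000.00 × 10.092 = ZAR 13,573,740.00
ZAR 13,573,740.00 × 0.38639 = CNY 5,244,757.40
CNY 5,244,757.40 × 0.26106 = NZD 1,369,196.37
Profit = NZD 1,369,196.37 − NZD 1,345,000.00

Profit: NZD 24,196.37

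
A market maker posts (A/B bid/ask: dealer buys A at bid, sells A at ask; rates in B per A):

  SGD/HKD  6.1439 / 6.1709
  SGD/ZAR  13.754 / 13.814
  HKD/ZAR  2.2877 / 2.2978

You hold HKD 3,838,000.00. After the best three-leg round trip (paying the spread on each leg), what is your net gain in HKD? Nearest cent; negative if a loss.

Net profit: HKD 67,069.16

Best loop HKD → ZAR → SGD → HKD:
HKD 3,838,000.00 × 2.2877 (sell HKD at bid) = ZAR 8,780,192.60
ZAR 8,780,192.60 ÷ 13.814 (buy SGD at ask) = SGD 635,601.03
SGD 635,601.03 × 6.1439 (sell SGD at bid) = HKD 3,905,069.16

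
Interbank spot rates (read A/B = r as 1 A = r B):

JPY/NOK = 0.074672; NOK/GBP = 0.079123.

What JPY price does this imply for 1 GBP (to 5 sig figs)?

1 GBP ÷ 0.079123 = 12.6386 NOK
12.6386 NOK ÷ 0.074672 = 169.254 JPY

GBP/JPY = 169.25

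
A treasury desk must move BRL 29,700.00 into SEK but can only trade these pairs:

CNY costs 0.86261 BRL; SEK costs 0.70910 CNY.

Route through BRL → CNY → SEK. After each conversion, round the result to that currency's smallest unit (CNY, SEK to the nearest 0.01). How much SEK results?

BRL 29,700.00 ÷ 0.86261 = CNY 34,430.39
CNY 34,430.39 ÷ 0.70910 = SEK 48,555.06

SEK 48,555.06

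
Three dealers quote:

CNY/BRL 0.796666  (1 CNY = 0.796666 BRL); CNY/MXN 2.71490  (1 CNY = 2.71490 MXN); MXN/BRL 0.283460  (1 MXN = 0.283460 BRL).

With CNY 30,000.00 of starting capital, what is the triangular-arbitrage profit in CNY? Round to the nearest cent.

Profit: CNY 1,056.46

Profitable loop is CNY → BRL → MXN → CNY:
CNY 30,000.00 × 0.796666 = BRL 23,899.98
BRL 23,899.98 ÷ 0.283460 = MXN 84,315.18
MXN 84,315.18 ÷ 2.71490 = CNY 31,056.46
Profit = CNY 31,056.46 − CNY 30,000.00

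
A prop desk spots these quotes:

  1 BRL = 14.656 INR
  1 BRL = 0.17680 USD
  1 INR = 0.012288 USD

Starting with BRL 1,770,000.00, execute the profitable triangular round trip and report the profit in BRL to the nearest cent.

Profit: BRL 32,966.53

Profitable loop is BRL → INR → USD → BRL:
BRL 1,770,000.00 × 14.656 = INR 25,941,120.00
INR 25,941,120.00 × 0.012288 = USD 318,764.48
USD 318,764.48 ÷ 0.17680 = BRL 1,802,966.53
Profit = BRL 1,802,966.53 − BRL 1,770,000.00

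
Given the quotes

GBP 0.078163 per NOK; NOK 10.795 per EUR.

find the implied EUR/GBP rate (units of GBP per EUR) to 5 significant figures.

EUR/GBP = 0.84377

1 EUR × 10.795 = 10.795 NOK
10.795 NOK × 0.078163 = 0.84377 GBP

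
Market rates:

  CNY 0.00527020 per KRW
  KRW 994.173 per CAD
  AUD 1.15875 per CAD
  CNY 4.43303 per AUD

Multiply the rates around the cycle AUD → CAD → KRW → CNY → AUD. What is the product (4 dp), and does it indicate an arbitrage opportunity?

Around AUD → CAD → KRW → CNY → AUD: 1 ÷ 1.15875 × 994.173 × 0.00527020 ÷ 4.43303 = 1.019996
Product > 1; profitable direction is AUD → CAD → KRW → CNY → AUD.

1.0200 (arbitrage exists)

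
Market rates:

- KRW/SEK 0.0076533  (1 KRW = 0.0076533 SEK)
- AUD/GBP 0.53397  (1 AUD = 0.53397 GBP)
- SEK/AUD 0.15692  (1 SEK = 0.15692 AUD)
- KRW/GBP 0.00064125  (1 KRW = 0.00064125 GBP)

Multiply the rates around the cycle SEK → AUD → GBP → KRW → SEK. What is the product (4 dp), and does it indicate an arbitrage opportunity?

Around SEK → AUD → GBP → KRW → SEK: 1 × 0.15692 × 0.53397 ÷ 0.00064125 × 0.0076533 = 1.000038
Product ≈ 1 (deviation 0.004%, within rounding noise).

1.0000 (no arbitrage)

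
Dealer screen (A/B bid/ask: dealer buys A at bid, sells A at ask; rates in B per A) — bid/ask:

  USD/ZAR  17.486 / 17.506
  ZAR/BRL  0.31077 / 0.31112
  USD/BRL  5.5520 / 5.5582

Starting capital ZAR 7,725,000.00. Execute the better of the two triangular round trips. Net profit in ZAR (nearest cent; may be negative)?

Best loop ZAR → USD → BRL → ZAR:
ZAR 7,725,000.00 ÷ 17.506 (buy USD at ask) = USD 441,277.28
USD 441,277.28 × 5.5520 (sell USD at bid) = BRL 2,449,971.44
BRL 2,449,971.44 ÷ 0.31112 (buy ZAR at ask) = ZAR 7,874,683.20

Net profit: ZAR 149,683.20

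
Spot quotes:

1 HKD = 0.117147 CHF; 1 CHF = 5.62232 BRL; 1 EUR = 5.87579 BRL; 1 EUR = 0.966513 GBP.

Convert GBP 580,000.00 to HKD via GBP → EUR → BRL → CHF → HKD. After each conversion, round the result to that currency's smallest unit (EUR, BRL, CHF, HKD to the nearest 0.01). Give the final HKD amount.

HKD 5,353,524.89

GBP 580,000.00 ÷ 0.966513 = EUR 600,095.39
EUR 600,095.39 × 5.87579 = BRL 3,526,034.49
BRL 3,526,034.49 ÷ 5.62232 = CHF 627,149.38
CHF 627,149.38 ÷ 0.117147 = HKD 5,353,524.89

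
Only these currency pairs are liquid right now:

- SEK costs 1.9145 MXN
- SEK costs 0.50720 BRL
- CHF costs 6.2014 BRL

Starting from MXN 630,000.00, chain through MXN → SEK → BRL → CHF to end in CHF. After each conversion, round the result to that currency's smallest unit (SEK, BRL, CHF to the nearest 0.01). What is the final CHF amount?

MXN 630,000.00 ÷ 1.9145 = SEK 329,067.64
SEK 329,067.64 × 0.50720 = BRL 166,903.11
BRL 166,903.11 ÷ 6.2014 = CHF 26,913.78

CHF 26,913.78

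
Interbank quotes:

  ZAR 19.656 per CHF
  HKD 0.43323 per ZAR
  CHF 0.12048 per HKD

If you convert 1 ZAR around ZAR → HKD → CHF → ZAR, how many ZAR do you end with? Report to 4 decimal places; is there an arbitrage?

Around ZAR → HKD → CHF → ZAR: 1 × 0.43323 × 0.12048 × 19.656 = 1.025956
Product > 1; profitable direction is ZAR → HKD → CHF → ZAR.

1.0260 (arbitrage exists)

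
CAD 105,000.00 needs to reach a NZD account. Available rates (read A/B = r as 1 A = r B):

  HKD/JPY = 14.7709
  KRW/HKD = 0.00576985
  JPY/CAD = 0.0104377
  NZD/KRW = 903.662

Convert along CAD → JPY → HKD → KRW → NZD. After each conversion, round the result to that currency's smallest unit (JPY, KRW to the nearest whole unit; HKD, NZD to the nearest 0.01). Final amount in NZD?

CAD 105,000.00 ÷ 0.0104377 = JPY 10,059,687
JPY 10,059,687 ÷ 14.7709 = HKD 681,047.67
HKD 681,047.67 ÷ 0.00576985 = KRW 118,035,594
KRW 118,035,594 ÷ 903.662 = NZD 130,619.19

NZD 130,619.19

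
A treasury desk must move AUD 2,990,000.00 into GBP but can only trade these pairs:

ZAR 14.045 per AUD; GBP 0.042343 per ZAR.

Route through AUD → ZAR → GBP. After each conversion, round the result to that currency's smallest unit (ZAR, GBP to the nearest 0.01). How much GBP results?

GBP 1,778,175.23

AUD 2,990,000.00 × 14.045 = ZAR 41,994,550.00
ZAR 41,994,550.00 × 0.042343 = GBP 1,778,175.23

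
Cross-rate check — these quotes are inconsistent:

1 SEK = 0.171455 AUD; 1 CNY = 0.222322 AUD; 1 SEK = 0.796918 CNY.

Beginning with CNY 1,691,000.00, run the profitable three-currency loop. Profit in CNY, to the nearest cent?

Profit: CNY 56,388.73

Profitable loop is CNY → AUD → SEK → CNY:
CNY 1,691,000.00 × 0.222322 = AUD 375,946.50
AUD 375,946.50 ÷ 0.171455 = SEK 2,192,683.22
SEK 2,192,683.22 × 0.796918 = CNY 1,747,388.73
Profit = CNY 1,747,388.73 − CNY 1,691,000.00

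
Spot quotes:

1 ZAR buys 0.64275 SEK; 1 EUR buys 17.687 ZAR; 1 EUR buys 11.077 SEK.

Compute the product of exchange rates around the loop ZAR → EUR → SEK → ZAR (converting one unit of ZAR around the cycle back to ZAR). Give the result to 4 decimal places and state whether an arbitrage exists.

0.9744 (arbitrage exists)

Around ZAR → EUR → SEK → ZAR: 1 ÷ 17.687 × 11.077 ÷ 0.64275 = 0.974374
Product < 1; profitable direction is ZAR → SEK → EUR → ZAR.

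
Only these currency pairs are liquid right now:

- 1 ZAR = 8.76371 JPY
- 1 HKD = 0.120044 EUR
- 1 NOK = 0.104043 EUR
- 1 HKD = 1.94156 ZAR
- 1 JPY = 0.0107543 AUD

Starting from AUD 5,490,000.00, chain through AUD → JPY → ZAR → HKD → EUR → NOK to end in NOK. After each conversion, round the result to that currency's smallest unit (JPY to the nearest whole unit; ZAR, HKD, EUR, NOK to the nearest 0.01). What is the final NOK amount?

AUD 5,490,000.00 ÷ 0.0107543 = JPY 510,493,477
JPY 510,493,477 ÷ 8.76371 = ZAR 58,250,840.91
ZAR 58,250,840.91 ÷ 1.94156 = HKD 30,002,081.27
HKD 30,002,081.27 × 0.120044 = EUR 3,601,569.84
EUR 3,601,569.84 ÷ 0.104043 = NOK 34,616,166.78

NOK 34,616,166.78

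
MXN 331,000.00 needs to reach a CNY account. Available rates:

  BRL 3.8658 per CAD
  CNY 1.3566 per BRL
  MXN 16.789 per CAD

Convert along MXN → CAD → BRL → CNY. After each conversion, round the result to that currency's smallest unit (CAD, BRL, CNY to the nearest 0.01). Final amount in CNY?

CNY 103,393.77

MXN 331,000.00 ÷ 16.789 = CAD 19,715.29
CAD 19,715.29 × 3.8658 = BRL 76,215.37
BRL 76,215.37 × 1.3566 = CNY 103,393.77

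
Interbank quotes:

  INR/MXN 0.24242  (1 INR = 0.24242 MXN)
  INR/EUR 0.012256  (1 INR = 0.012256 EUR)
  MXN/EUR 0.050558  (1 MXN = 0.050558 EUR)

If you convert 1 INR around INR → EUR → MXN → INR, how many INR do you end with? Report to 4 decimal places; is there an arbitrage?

Around INR → EUR → MXN → INR: 1 × 0.012256 ÷ 0.050558 ÷ 0.24242 = 0.999978
Product ≈ 1 (deviation 0.002%, within rounding noise).

1.0000 (no arbitrage)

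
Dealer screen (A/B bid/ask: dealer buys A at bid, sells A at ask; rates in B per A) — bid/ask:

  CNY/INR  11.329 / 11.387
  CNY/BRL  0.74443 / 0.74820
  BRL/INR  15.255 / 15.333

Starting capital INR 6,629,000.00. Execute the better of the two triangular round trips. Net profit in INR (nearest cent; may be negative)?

Net result: INR -17,884.01 (no profitable arbitrage after spreads)

Best loop INR → CNY → BRL → INR:
INR 6,629,000.00 ÷ 11.387 (buy CNY at ask) = CNY 582,155.09
CNY 582,155.09 × 0.74443 (sell CNY at bid) = BRL 433,373.71
BRL 433,373.71 × 15.255 (sell BRL at bid) = INR 6,611,115.99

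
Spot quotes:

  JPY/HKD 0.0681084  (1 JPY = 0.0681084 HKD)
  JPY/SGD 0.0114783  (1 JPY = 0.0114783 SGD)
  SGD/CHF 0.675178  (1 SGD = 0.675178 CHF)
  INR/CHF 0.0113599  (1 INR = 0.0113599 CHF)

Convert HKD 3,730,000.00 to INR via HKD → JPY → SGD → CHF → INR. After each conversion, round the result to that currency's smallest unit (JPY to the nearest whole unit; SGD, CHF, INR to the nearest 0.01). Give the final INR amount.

HKD 3,730,000.00 ÷ 0.0681084 = JPY 54,765,638
JPY 54,765,638 × 0.0114783 = SGD 628,616.42
SGD 628,616.42 × 0.675178 = CHF 424,427.98
CHF 424,427.98 ÷ 0.0113599 = INR 37,361,946.85

INR 37,361,946.85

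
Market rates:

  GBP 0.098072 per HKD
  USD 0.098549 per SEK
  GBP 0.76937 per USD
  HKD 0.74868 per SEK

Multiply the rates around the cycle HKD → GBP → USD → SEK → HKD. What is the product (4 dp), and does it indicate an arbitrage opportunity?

0.9684 (arbitrage exists)

Around HKD → GBP → USD → SEK → HKD: 1 × 0.098072 ÷ 0.76937 ÷ 0.098549 × 0.74868 = 0.968398
Product < 1; profitable direction is HKD → SEK → USD → GBP → HKD.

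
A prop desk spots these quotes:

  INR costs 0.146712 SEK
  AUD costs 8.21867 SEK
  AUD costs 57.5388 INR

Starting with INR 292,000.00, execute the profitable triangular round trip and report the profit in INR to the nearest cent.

Profitable loop is INR → SEK → AUD → INR:
INR 292,000.00 × 0.146712 = SEK 42,839.90
SEK 42,839.90 ÷ 8.21867 = AUD 5,212.51
AUD 5,212.51 × 57.5388 = INR 299,921.60
Profit = INR 299,921.60 − INR 292,000.00

Profit: INR 7,921.60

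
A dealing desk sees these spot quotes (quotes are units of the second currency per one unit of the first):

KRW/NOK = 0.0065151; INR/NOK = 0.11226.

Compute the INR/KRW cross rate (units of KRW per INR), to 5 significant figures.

INR/KRW = 17.231

1 INR × 0.11226 = 0.11226 NOK
0.11226 NOK ÷ 0.0065151 = 17.2307 KRW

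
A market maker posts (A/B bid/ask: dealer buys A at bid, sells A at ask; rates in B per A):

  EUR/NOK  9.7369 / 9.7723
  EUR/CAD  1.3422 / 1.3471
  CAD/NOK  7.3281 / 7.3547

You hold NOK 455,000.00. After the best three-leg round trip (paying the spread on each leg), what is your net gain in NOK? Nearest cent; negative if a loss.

Net profit: NOK 2,955.45

Best loop NOK → EUR → CAD → NOK:
NOK 455,000.00 ÷ 9.7723 (buy EUR at ask) = EUR 46,560.18
EUR 46,560.18 × 1.3422 (sell EUR at bid) = CAD 62,493.07
CAD 62,493.07 × 7.3281 (sell CAD at bid) = NOK 457,955.45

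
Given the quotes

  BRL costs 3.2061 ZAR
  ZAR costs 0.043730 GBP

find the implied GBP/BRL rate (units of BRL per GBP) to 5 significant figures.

GBP/BRL = 7.1325

1 GBP ÷ 0.043730 = 22.8676 ZAR
22.8676 ZAR ÷ 3.2061 = 7.13253 BRL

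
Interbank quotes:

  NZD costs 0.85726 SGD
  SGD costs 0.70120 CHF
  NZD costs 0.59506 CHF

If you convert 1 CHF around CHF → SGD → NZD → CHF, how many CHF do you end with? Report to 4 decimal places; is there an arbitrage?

Around CHF → SGD → NZD → CHF: 1 ÷ 0.70120 ÷ 0.85726 × 0.59506 = 0.989934
Product < 1; profitable direction is CHF → NZD → SGD → CHF.

0.9899 (arbitrage exists)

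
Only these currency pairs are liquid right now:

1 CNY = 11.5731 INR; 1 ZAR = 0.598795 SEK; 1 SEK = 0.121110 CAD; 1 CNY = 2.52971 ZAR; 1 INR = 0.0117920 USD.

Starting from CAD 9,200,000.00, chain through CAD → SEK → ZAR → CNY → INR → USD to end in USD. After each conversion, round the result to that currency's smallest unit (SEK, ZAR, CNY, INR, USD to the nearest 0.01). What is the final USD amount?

CAD 9,200,000.00 ÷ 0.121110 = SEK 75,963,999.67
SEK 75,963,999.67 ÷ 0.598795 = ZAR 126,861,446.19
ZAR 126,861,446.19 ÷ 2.52971 = CNY 50,148,612.37
CNY 50,148,612.37 × 11.5731 = INR 580,374,905.82
INR 580,374,905.82 × 0.0117920 = USD 6,843,780.89

USD 6,843,780.89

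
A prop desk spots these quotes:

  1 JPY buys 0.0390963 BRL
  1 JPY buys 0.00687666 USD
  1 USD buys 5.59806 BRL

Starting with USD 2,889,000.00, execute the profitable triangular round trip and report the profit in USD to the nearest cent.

Profit: USD 45,053.98

Profitable loop is USD → JPY → BRL → USD:
USD 2,889,000.00 ÷ 0.00687666 = JPY 420,116,743
JPY 420,116,743 × 0.0390963 = BRL 16,425,010.21
BRL 16,425,010.21 ÷ 5.59806 = USD 2,934,053.98
Profit = USD 2,934,053.98 − USD 2,889,000.00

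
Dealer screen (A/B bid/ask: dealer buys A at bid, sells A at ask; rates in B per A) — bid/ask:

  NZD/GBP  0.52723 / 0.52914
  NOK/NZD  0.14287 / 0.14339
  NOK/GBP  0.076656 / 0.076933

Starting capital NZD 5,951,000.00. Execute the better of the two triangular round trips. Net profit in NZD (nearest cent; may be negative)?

Net profit: NZD 61,383.11

Best loop NZD → NOK → GBP → NZD:
NZD 5,951,000.00 ÷ 0.14339 (buy NOK at ask) = NOK 41,502,196.81
NOK 41,502,196.81 × 0.076656 (sell NOK at bid) = GBP 3,181,392.40
GBP 3,181,392.40 ÷ 0.52914 (buy NZD at ask) = NZD 6,012,383.11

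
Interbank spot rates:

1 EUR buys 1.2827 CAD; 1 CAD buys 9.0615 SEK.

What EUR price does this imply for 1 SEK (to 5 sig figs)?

SEK/EUR = 0.086035

1 SEK ÷ 9.0615 = 0.110357 CAD
0.110357 CAD ÷ 1.2827 = 0.0860349 EUR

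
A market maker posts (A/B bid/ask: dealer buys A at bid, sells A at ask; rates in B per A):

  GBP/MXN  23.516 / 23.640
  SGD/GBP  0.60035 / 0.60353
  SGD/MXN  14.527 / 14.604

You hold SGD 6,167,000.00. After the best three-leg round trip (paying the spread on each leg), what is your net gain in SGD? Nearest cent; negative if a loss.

Net profit: SGD 112,188.92

Best loop SGD → MXN → GBP → SGD:
SGD 6,167,000.00 × 14.527 (sell SGD at bid) = MXN 89,588,009.00
MXN 89,588,009.00 ÷ 23.640 (buy GBP at ask) = GBP 3,789,678.89
GBP 3,789,678.89 ÷ 0.60353 (buy SGD at ask) = SGD 6,279,188.92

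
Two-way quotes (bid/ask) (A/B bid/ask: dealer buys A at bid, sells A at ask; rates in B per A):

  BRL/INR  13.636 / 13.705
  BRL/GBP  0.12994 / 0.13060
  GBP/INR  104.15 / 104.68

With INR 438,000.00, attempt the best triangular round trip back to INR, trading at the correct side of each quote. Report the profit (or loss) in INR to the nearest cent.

Net result: INR -1,128.00 (no profitable arbitrage after spreads)

Best loop INR → GBP → BRL → INR:
INR 438,000.00 ÷ 104.68 (buy GBP at ask) = GBP 4,184.18
GBP 4,184.18 ÷ 0.13060 (buy BRL at ask) = BRL 32,038.13
BRL 32,038.13 × 13.636 (sell BRL at bid) = INR 436,872.00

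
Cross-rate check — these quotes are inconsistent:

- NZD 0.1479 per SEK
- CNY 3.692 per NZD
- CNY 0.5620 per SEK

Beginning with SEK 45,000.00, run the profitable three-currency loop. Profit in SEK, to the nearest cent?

Profit: SEK 1,314.71

Profitable loop is SEK → CNY → NZD → SEK:
SEK 45,000.00 × 0.5620 = CNY 25,290.00
CNY 25,290.00 ÷ 3.692 = NZD 6,849.95
NZD 6,849.95 ÷ 0.1479 = SEK 46,314.71
Profit = SEK 46,314.71 − SEK 45,000.00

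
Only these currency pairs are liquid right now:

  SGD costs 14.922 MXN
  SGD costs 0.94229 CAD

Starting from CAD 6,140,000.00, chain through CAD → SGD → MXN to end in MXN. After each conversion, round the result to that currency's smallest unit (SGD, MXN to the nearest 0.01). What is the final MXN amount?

CAD 6,140,000.00 ÷ 0.94229 = SGD 6,516,040.71
SGD 6,516,040.71 × 14.922 = MXN 97,232,359.47

MXN 97,232,359.47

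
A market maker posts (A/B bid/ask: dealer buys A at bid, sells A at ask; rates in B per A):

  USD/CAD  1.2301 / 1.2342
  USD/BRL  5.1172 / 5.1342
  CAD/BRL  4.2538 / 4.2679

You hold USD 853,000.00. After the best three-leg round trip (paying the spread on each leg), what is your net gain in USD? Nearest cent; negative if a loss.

Best loop USD → CAD → BRL → USD:
USD 853,000.00 × 1.2301 (sell USD at bid) = CAD 1,049,275.30
CAD 1,049,275.30 × 4.2538 (sell CAD at bid) = BRL 4,463,407.27
BRL 4,463,407.27 ÷ 5.1342 (buy USD at ask) = USD 869,348.15

Net profit: USD 16,348.15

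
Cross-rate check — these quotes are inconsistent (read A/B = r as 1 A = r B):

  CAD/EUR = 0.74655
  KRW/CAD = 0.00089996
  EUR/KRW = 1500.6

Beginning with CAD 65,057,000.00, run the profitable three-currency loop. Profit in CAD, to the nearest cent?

Profitable loop is CAD → EUR → KRW → CAD:
CAD 65,057,000.00 × 0.74655 = EUR 48,568,303.35
EUR 48,568,303.35 × 1500.6 = KRW 72,881,596,007
KRW 72,881,596,007 × 0.00089996 = CAD 65,590,521.14
Profit = CAD 65,590,521.14 − CAD 65,057,000.00

Profit: CAD 533,521.14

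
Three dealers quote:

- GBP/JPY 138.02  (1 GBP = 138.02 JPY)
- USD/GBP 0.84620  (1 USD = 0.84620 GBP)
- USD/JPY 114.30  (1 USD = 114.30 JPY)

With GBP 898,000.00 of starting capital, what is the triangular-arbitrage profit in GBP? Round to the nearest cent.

Profit: GBP 19,582.56

Profitable loop is GBP → JPY → USD → GBP:
GBP 898,000.00 × 138.02 = JPY 123,941,960
JPY 123,941,960 ÷ 114.30 = USD 1,084,356.61
USD 1,084,356.61 × 0.84620 = GBP 917,582.56
Profit = GBP 917,582.56 − GBP 898,000.00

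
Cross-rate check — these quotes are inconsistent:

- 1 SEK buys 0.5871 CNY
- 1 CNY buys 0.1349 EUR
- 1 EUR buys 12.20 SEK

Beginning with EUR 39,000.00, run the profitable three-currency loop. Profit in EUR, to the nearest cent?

Profitable loop is EUR → CNY → SEK → EUR:
EUR 39,000.00 ÷ 0.1349 = CNY 289,103.04
CNY 289,103.04 ÷ 0.5871 = SEK 492,425.55
SEK 492,425.55 ÷ 12.20 = EUR 40,362.75
Profit = EUR 40,362.75 − EUR 39,000.00

Profit: EUR 1,362.75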